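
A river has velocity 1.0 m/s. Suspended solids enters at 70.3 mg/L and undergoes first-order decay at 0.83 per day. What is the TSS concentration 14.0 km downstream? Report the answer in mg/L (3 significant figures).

61.5 mg/L

Travel time t = 14.0 km / 1.0 m/s = 1.4e+04/1.0 = 1.4e+04 s = 0.162 d.
First-order decay: C = 70.3·exp(−0.83·0.162) = 70.3·0.8742 = 61.45 mg/L.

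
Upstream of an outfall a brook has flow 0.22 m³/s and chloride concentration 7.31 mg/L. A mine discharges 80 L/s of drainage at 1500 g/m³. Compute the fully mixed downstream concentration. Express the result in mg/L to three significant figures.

80 L/s = 0.08 m³/s.
By mass balance at complete mixing, C = (0.08·1500 + 0.22·7.31) / (0.08 + 0.22) = 121.6/0.3 = 405.4 mg/L.

405 mg/L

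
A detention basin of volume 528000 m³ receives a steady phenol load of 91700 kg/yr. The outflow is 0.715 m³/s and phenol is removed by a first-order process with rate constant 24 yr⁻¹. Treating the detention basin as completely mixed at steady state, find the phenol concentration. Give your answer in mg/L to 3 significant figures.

2.60 mg/L

Outflow Q = 0.715 m³/s × 3.156e+07 s/yr = 2.256e+07 m³/yr.
Steady-state CSTR mass balance: W = Q·C + k·V·C, so C = W/(Q + kV).
Q + kV = 2.256e+07 + 24·528000 = 3.524e+07 m³/yr.
C = 91700/3.524e+07 = 0.002602 kg/m³ = 2.602 mg/L.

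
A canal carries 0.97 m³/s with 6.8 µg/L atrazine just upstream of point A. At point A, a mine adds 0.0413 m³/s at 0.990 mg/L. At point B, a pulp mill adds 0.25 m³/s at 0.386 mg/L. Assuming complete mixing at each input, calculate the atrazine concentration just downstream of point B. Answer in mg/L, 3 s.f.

6.8 µg/L = 0.0068 mg/L.
After input A: C = (0.97·0.0068 + 0.0413·0.99) / 1.011 = 0.04695 mg/L.
After input B: C = (1.011·0.04695 + 0.25·0.386) / 1.261 = 0.1142 mg/L.

0.114 mg/L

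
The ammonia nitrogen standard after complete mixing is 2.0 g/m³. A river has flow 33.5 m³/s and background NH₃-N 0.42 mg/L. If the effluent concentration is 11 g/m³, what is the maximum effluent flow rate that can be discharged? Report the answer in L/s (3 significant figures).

Mass balance at complete mixing: C_std·(Q_w + Q_r) = Q_w·C_e + Q_r·C_b.
Rearranging, Q_w = Q_r·(C_std − C_b)/(C_e − C_std) = 33.5·(2 − 0.42) / (11 − 2) = 5.881 m³/s.
= 5881 L/s.

5880 L/s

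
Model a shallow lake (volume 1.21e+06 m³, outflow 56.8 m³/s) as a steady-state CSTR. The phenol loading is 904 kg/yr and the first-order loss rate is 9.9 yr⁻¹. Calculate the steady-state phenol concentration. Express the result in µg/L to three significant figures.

Outflow Q = 56.8 m³/s × 3.156e+07 s/yr = 1.792e+09 m³/yr.
Steady-state CSTR mass balance: W = Q·C + k·V·C, so C = W/(Q + kV).
Q + kV = 1.792e+09 + 9.9·1.21e+06 = 1.804e+09 m³/yr.
C = 904/1.804e+09 = 5.01e-07 kg/m³ = 0.000501 mg/L = 0.501 µg/L.

0.501 µg/L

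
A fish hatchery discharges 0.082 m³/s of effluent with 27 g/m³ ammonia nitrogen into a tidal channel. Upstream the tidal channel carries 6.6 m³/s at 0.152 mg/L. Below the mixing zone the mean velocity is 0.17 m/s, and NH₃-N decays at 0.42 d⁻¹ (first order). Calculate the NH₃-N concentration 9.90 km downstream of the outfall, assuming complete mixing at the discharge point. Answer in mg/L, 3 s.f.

After complete mixing, C₀ = (0.082·27 + 6.6·0.152) / 6.682 = 0.4815 mg/L.
Travel time t = 9900 m / 0.17 m/s = 5.824e+04 s = 0.674 d.
C = 0.4815·exp(−0.42·0.674) = 0.4815·0.7535 = 0.3628 mg/L.

0.363 mg/L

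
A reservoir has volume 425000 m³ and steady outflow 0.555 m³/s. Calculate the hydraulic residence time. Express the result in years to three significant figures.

0.0243 yr

Q = 0.555 m³/s × 3.156e+07 s/yr = 1.751e+07 m³/yr.
Hydraulic residence time τ = V/Q = 425000/1.751e+07 = 0.02427 yr.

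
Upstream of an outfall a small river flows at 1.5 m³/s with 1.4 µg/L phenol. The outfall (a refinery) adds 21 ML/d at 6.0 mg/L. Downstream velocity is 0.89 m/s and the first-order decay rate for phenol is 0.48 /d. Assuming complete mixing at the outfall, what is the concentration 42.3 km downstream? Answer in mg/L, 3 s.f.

21 ML/d = 0.2431 m³/s.
1.4 µg/L = 0.0014 mg/L.
After complete mixing, C₀ = (0.2431·6 + 1.5·0.0014) / 1.743 = 0.8379 mg/L.
Travel time t = 4.23e+04 m / 0.89 m/s = 4.753e+04 s = 0.5501 d.
C = 0.8379·exp(−0.48·0.5501) = 0.8379·0.7679 = 0.6434 mg/L.

0.643 mg/L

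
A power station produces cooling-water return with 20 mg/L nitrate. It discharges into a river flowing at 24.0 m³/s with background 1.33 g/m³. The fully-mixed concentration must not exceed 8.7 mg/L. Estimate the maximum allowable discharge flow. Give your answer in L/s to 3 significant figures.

15700 L/s

Mass balance at complete mixing: C_std·(Q_w + Q_r) = Q_w·C_e + Q_r·C_b.
Rearranging, Q_w = Q_r·(C_std − C_b)/(C_e − C_std) = 24.0·(8.7 − 1.33) / (20 − 8.7) = 15.65 m³/s.
= 1.565e+04 L/s.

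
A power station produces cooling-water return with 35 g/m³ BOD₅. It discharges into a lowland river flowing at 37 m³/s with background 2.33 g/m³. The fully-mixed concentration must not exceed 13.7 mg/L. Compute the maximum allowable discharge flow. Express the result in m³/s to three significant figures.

Mass balance at complete mixing: C_std·(Q_w + Q_r) = Q_w·C_e + Q_r·C_b.
Rearranging, Q_w = Q_r·(C_std − C_b)/(C_e − C_std) = 37·(13.7 − 2.33) / (35 − 13.7) = 19.75 m³/s.

19.8 m³/s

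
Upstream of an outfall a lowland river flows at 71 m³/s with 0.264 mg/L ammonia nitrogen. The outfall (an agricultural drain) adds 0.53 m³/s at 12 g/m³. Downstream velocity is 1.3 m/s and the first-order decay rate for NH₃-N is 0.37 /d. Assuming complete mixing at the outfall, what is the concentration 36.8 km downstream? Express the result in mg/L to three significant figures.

After complete mixing, C₀ = (0.53·12 + 71·0.264) / 71.53 = 0.351 mg/L.
Travel time t = 3.68e+04 m / 1.3 m/s = 2.831e+04 s = 0.3276 d.
C = 0.351·exp(−0.37·0.3276) = 0.351·0.8858 = 0.3109 mg/L.

0.311 mg/L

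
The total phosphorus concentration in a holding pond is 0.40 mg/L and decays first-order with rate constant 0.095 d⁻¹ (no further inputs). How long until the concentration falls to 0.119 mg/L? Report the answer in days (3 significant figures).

t = ln(C₀/C)/k = ln(0.40/0.119)/0.095 = 1.212/0.095 = 12.76 d.

12.8 d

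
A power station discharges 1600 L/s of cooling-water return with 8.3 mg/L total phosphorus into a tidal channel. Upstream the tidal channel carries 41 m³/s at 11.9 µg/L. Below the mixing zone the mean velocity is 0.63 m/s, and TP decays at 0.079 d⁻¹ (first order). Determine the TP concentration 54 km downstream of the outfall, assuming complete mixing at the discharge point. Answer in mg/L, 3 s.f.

0.299 mg/L

1600 L/s = 1.6 m³/s.
11.9 µg/L = 0.0119 mg/L.
After complete mixing, C₀ = (1.6·8.3 + 41·0.0119) / 42.6 = 0.3232 mg/L.
Travel time t = 5.4e+04 m / 0.63 m/s = 8.571e+04 s = 0.9921 d.
C = 0.3232·exp(−0.079·0.9921) = 0.3232·0.9246 = 0.2988 mg/L.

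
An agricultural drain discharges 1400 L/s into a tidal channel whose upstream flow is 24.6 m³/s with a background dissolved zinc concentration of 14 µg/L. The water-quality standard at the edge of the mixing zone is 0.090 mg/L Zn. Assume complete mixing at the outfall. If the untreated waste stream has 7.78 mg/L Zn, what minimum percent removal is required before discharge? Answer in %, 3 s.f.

81.7 %

1400 L/s = 1.4 m³/s.
14 µg/L = 0.014 mg/L.
Mass balance: 0.09·26 = 1.4·Cₑ + 24.6·0.014.
Cₑ = (2.34 − 0.3444) / 1.4 = 1.425 mg/L.
Required removal = 1 − 1.425/7.78 = 81.68 %.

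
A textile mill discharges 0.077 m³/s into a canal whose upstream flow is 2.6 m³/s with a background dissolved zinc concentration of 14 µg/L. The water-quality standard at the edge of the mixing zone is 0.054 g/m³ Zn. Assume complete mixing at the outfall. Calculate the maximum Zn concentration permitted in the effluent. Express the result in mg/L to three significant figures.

14 µg/L = 0.014 mg/L.
Mass balance: 0.054·2.677 = 0.077·Cₑ + 2.6·0.014.
Cₑ = (0.1446 − 0.0364) / 0.077 = 1.405 mg/L.

1.40 mg/L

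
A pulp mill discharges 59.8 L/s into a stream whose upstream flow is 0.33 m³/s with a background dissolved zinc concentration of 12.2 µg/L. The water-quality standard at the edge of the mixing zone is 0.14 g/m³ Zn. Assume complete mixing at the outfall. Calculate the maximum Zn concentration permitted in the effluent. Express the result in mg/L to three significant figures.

59.8 L/s = 0.0598 m³/s.
12.2 µg/L = 0.0122 mg/L.
Mass balance: 0.14·0.3898 = 0.0598·Cₑ + 0.33·0.0122.
Cₑ = (0.05457 − 0.004026) / 0.0598 = 0.8453 mg/L.

0.845 mg/L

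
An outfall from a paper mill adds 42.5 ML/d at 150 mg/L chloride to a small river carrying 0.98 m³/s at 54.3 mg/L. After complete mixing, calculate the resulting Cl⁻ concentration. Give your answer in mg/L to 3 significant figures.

42.5 ML/d = 0.4919 m³/s.
Flow-weighted mixing gives C = (0.4919·150 + 0.98·54.3) / (0.4919 + 0.98) = 127/1.472 = 86.28 mg/L.

86.3 mg/L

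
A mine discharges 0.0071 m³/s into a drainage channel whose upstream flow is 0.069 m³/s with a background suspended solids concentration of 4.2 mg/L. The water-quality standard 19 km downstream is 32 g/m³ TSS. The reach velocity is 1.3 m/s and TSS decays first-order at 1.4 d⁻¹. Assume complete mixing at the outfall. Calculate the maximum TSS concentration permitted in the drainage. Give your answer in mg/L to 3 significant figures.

Travel time to the compliance point: t = 1.9e+04/1.3 = 1.462e+04 s = 0.1692 d; decay factor exp(−1.4·0.1692) = 0.7891.
So the concentration just after mixing may be at most 32/0.7891 = 40.55 mg/L.
Mass balance: 40.55·0.0761 = 0.0071·Cₑ + 0.069·4.2.
Cₑ = (3.086 − 0.2898) / 0.0071 = 393.8 mg/L.

394 mg/L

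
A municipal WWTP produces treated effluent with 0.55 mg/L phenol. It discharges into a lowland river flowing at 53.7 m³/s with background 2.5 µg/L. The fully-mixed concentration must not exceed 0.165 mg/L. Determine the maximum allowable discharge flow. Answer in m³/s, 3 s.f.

2.5 µg/L = 0.0025 mg/L.
Mass balance at complete mixing: C_std·(Q_w + Q_r) = Q_w·C_e + Q_r·C_b.
Rearranging, Q_w = Q_r·(C_std − C_b)/(C_e − C_std) = 53.7·(0.165 − 0.0025) / (0.55 − 0.165) = 22.67 m³/s.

22.7 m³/s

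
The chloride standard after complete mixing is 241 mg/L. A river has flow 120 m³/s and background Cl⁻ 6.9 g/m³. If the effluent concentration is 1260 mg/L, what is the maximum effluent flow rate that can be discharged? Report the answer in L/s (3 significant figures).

27600 L/s

Mass balance at complete mixing: C_std·(Q_w + Q_r) = Q_w·C_e + Q_r·C_b.
Rearranging, Q_w = Q_r·(C_std − C_b)/(C_e − C_std) = 120·(241 − 6.9) / (1260 − 241) = 27.57 m³/s.
= 2.757e+04 L/s.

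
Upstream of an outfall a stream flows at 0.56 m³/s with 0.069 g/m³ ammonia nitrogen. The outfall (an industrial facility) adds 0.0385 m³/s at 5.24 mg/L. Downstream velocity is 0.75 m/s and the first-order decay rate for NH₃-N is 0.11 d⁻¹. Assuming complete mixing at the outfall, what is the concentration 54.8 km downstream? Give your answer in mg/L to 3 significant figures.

0.366 mg/L

After complete mixing, C₀ = (0.0385·5.24 + 0.56·0.069) / 0.5985 = 0.4016 mg/L.
Travel time t = 5.48e+04 m / 0.75 m/s = 7.307e+04 s = 0.8457 d.
C = 0.4016·exp(−0.11·0.8457) = 0.4016·0.9112 = 0.366 mg/L.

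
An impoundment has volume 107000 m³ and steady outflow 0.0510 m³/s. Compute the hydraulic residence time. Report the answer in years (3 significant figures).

0.0665 yr

Q = 0.0510 m³/s × 3.156e+07 s/yr = 1.609e+06 m³/yr.
Hydraulic residence time τ = V/Q = 107000/1.609e+06 = 0.06648 yr.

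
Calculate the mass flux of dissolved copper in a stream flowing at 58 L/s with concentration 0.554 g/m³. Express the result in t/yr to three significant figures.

1.01 t/yr

58 L/s = 0.058 m³/s.
Mass flux = Q·C = 0.058 m³/s × 0.554 g/m³ = 0.03213 g/s.
= 0.03213 g/s × 31.56 = 1.014 t/yr.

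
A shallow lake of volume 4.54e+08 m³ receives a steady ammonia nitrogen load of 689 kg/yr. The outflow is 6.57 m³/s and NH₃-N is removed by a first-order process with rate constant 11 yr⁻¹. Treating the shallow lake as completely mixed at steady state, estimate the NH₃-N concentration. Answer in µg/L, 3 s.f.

0.132 µg/L

Outflow Q = 6.57 m³/s × 3.156e+07 s/yr = 2.073e+08 m³/yr.
Steady-state CSTR mass balance: W = Q·C + k·V·C, so C = W/(Q + kV).
Q + kV = 2.073e+08 + 11·4.54e+08 = 5.201e+09 m³/yr.
C = 689/5.201e+09 = 1.325e-07 kg/m³ = 0.0001325 mg/L = 0.1325 µg/L.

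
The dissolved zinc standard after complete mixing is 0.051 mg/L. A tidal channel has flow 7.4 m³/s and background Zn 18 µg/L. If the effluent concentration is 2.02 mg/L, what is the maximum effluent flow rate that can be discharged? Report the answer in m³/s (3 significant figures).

18 µg/L = 0.018 mg/L.
Mass balance at complete mixing: C_std·(Q_w + Q_r) = Q_w·C_e + Q_r·C_b.
Rearranging, Q_w = Q_r·(C_std − C_b)/(C_e − C_std) = 7.4·(0.051 − 0.018) / (2.02 − 0.051) = 0.124 m³/s.

0.124 m³/s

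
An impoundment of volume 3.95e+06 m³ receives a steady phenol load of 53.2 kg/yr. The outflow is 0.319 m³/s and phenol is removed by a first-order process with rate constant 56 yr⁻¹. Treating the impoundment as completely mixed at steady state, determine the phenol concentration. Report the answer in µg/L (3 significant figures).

Outflow Q = 0.319 m³/s × 3.156e+07 s/yr = 1.007e+07 m³/yr.
Steady-state CSTR mass balance: W = Q·C + k·V·C, so C = W/(Q + kV).
Q + kV = 1.007e+07 + 56·3.95e+06 = 2.313e+08 m³/yr.
C = 53.2/2.313e+08 = 2.3e-07 kg/m³ = 0.00023 mg/L = 0.23 µg/L.

0.230 µg/L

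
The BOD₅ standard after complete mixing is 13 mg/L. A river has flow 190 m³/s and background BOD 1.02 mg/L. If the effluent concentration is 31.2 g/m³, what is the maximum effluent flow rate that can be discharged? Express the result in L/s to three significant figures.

Mass balance at complete mixing: C_std·(Q_w + Q_r) = Q_w·C_e + Q_r·C_b.
Rearranging, Q_w = Q_r·(C_std − C_b)/(C_e − C_std) = 190·(13 − 1.02) / (31.2 − 13) = 125.1 m³/s.
= 1.251e+05 L/s.

125000 L/s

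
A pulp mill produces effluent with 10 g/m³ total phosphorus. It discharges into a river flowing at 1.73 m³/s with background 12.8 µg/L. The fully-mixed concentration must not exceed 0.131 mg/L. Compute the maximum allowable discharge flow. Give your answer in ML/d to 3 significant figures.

12.8 µg/L = 0.0128 mg/L.
Mass balance at complete mixing: C_std·(Q_w + Q_r) = Q_w·C_e + Q_r·C_b.
Rearranging, Q_w = Q_r·(C_std − C_b)/(C_e − C_std) = 1.73·(0.131 − 0.0128) / (10 − 0.131) = 0.02072 m³/s.
= 1.79 ML/d.

1.79 ML/d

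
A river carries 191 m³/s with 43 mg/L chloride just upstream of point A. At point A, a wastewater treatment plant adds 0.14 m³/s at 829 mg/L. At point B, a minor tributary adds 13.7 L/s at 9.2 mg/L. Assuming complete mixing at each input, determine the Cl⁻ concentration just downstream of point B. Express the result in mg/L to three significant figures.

43.6 mg/L

After input A: C = (191·43 + 0.14·829) / 191.1 = 43.58 mg/L.
13.7 L/s = 0.0137 m³/s.
After input B: C = (191.1·43.58 + 0.0137·9.2) / 191.2 = 43.57 mg/L.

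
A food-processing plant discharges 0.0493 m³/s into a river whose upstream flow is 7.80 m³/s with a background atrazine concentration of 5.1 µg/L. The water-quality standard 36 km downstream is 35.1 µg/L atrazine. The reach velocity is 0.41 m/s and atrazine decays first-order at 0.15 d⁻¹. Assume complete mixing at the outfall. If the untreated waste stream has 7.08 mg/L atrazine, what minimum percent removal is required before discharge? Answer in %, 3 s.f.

5.1 µg/L = 0.0051 mg/L.
35.1 µg/L = 0.0351 mg/L.
Travel time to the compliance point: t = 3.6e+04/0.41 = 8.78e+04 s = 1.016 d; decay factor exp(−0.15·1.016) = 0.8586.
So the concentration just after mixing may be at most 0.0351/0.8586 = 0.04088 mg/L.
Mass balance: 0.04088·7.849 = 0.0493·Cₑ + 7.8·0.0051.
Cₑ = (0.3209 − 0.03978) / 0.0493 = 5.702 mg/L.
Required removal = 1 − 5.702/7.08 = 19.47 %.

19.5 %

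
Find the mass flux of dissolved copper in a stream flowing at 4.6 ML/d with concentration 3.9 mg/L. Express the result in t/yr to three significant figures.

6.55 t/yr

4.6 ML/d = 0.05324 m³/s.
Mass flux = Q·C = 0.05324 m³/s × 3.9 g/m³ = 0.2076 g/s.
= 0.2076 g/s × 31.56 = 6.553 t/yr.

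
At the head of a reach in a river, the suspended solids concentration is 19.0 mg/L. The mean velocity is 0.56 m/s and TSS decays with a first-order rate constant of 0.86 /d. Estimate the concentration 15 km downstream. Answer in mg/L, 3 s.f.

Travel time t = 15 km / 0.56 m/s = 1.5e+04/0.56 = 2.679e+04 s = 0.31 d.
First-order decay: C = 19.0·exp(−0.86·0.31) = 19.0·0.766 = 14.55 mg/L.

14.6 mg/L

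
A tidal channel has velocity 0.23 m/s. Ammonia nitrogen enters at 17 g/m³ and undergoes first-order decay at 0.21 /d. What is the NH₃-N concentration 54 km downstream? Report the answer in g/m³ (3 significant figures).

9.61 g/m³

Travel time t = 54 km / 0.23 m/s = 5.4e+04/0.23 = 2.348e+05 s = 2.717 d.
First-order decay: C = 17·exp(−0.21·2.717) = 17·0.5652 = 9.608 g/m³.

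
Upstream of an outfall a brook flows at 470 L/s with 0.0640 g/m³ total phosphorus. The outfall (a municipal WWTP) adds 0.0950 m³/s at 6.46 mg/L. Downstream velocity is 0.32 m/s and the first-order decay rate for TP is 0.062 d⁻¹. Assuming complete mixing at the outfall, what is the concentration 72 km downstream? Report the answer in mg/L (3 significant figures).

0.970 mg/L

470 L/s = 0.47 m³/s.
After complete mixing, C₀ = (0.095·6.46 + 0.47·0.064) / 0.565 = 1.139 mg/L.
Travel time t = 7.2e+04 m / 0.32 m/s = 2.25e+05 s = 2.604 d.
C = 1.139·exp(−0.062·2.604) = 1.139·0.8509 = 0.9695 mg/L.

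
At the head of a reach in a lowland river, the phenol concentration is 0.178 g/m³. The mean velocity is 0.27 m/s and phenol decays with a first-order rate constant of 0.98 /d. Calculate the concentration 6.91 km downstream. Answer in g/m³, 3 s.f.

Travel time t = 6.91 km / 0.27 m/s = 6910/0.27 = 2.559e+04 s = 0.2962 d.
First-order decay: C = 0.178·exp(−0.98·0.2962) = 0.178·0.748 = 0.1332 g/m³.

0.133 g/m³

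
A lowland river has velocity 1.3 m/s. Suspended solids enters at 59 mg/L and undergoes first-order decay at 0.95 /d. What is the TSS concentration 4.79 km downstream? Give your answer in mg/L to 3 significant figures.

Travel time t = 4.79 km / 1.3 m/s = 4790/1.3 = 3685 s = 0.04265 d.
First-order decay: C = 59·exp(−0.95·0.04265) = 59·0.9603 = 56.66 mg/L.

56.7 mg/L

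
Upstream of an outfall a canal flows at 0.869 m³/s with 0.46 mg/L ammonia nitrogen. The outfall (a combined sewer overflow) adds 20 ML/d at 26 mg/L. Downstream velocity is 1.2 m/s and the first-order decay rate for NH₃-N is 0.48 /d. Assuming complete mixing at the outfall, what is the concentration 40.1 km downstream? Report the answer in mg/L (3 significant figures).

4.84 mg/L

20 ML/d = 0.2315 m³/s.
After complete mixing, C₀ = (0.2315·26 + 0.869·0.46) / 1.1 = 5.832 mg/L.
Travel time t = 4.01e+04 m / 1.2 m/s = 3.342e+04 s = 0.3868 d.
C = 5.832·exp(−0.48·0.3868) = 5.832·0.8306 = 4.844 mg/L.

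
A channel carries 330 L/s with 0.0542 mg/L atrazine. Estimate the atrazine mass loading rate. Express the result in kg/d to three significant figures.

330 L/s = 0.33 m³/s.
Mass flux = Q·C = 0.33 m³/s × 0.0542 g/m³ = 0.01789 g/s.
= 0.01789 g/s × 86.4 = 1.545 kg/d.

1.55 kg/d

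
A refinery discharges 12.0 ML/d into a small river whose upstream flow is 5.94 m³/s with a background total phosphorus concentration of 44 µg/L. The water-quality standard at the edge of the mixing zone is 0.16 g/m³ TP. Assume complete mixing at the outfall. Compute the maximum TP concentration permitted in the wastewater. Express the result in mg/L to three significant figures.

5.12 mg/L

12.0 ML/d = 0.1389 m³/s.
44 µg/L = 0.044 mg/L.
Mass balance: 0.16·6.079 = 0.1389·Cₑ + 5.94·0.044.
Cₑ = (0.9726 − 0.2614) / 0.1389 = 5.121 mg/L.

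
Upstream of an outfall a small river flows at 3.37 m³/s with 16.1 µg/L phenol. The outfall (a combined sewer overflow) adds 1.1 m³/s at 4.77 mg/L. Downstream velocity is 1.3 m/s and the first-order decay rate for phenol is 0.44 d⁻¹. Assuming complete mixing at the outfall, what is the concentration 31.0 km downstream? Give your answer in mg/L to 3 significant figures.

1.05 mg/L

16.1 µg/L = 0.0161 mg/L.
After complete mixing, C₀ = (1.1·4.77 + 3.37·0.0161) / 4.47 = 1.186 mg/L.
Travel time t = 3.1e+04 m / 1.3 m/s = 2.385e+04 s = 0.276 d.
C = 1.186·exp(−0.44·0.276) = 1.186·0.8856 = 1.05 mg/L.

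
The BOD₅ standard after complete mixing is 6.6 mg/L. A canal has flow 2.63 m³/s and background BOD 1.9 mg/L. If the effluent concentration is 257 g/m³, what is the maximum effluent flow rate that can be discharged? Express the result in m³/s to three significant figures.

Mass balance at complete mixing: C_std·(Q_w + Q_r) = Q_w·C_e + Q_r·C_b.
Rearranging, Q_w = Q_r·(C_std − C_b)/(C_e − C_std) = 2.63·(6.6 − 1.9) / (257 − 6.6) = 0.04937 m³/s.

0.0494 m³/s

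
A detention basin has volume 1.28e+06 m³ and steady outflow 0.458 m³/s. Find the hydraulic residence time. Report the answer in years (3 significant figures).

Q = 0.458 m³/s × 3.156e+07 s/yr = 1.445e+07 m³/yr.
Hydraulic residence time τ = V/Q = 1.28e+06/1.445e+07 = 0.08856 yr.

0.0886 yr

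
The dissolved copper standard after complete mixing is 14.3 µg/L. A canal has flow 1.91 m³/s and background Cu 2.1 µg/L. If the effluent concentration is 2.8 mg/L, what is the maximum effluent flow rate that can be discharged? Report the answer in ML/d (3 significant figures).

0.723 ML/d

2.1 µg/L = 0.0021 mg/L.
14.3 µg/L = 0.0143 mg/L.
Mass balance at complete mixing: C_std·(Q_w + Q_r) = Q_w·C_e + Q_r·C_b.
Rearranging, Q_w = Q_r·(C_std − C_b)/(C_e − C_std) = 1.91·(0.0143 − 0.0021) / (2.8 − 0.0143) = 0.008365 m³/s.
= 0.7227 ML/d.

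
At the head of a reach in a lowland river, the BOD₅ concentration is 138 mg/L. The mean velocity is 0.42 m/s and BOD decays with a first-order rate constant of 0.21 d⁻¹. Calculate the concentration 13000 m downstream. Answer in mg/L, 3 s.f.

128 mg/L

Travel time t = 13000 m / 0.42 m/s = 1.3e+04/0.42 = 3.095e+04 s = 0.3582 d.
First-order decay: C = 138·exp(−0.21·0.3582) = 138·0.9275 = 128 mg/L.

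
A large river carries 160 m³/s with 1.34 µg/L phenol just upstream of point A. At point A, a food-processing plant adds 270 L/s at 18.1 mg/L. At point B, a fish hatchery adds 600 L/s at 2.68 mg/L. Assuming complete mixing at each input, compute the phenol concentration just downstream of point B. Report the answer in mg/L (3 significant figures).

1.34 µg/L = 0.00134 mg/L.
270 L/s = 0.27 m³/s.
After input A: C = (160·0.00134 + 0.27·18.1) / 160.3 = 0.03183 mg/L.
600 L/s = 0.6 m³/s.
After input B: C = (160.3·0.03183 + 0.6·2.68) / 160.9 = 0.04171 mg/L.

0.0417 mg/L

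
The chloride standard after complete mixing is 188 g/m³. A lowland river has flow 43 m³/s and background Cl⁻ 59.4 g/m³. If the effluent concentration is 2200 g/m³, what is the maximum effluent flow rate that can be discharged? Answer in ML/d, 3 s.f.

237 ML/d

Mass balance at complete mixing: C_std·(Q_w + Q_r) = Q_w·C_e + Q_r·C_b.
Rearranging, Q_w = Q_r·(C_std − C_b)/(C_e − C_std) = 43·(188 − 59.4) / (2200 − 188) = 2.748 m³/s.
= 237.5 ML/d.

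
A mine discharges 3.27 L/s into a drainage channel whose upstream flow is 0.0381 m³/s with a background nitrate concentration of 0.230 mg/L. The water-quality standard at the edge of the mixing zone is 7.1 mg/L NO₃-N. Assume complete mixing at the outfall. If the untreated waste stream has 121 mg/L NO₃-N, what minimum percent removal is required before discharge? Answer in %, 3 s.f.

3.27 L/s = 0.00327 m³/s.
Mass balance: 7.1·0.04137 = 0.00327·Cₑ + 0.0381·0.23.
Cₑ = (0.2937 − 0.008763) / 0.00327 = 87.14 mg/L.
Required removal = 1 − 87.14/121 = 27.98 %.

28.0 %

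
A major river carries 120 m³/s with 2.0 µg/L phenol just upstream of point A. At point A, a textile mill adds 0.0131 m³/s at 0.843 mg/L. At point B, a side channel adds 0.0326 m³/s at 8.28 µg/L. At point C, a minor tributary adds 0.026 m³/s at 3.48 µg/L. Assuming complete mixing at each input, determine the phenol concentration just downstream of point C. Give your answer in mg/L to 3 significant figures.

2.0 µg/L = 0.002 mg/L.
After input A: C = (120·0.002 + 0.0131·0.843) / 120 = 0.002092 mg/L.
8.28 µg/L = 0.00828 mg/L.
After input B: C = (120·0.002092 + 0.0326·0.00828) / 120 = 0.002093 mg/L.
3.48 µg/L = 0.00348 mg/L.
After input C: C = (120·0.002093 + 0.026·0.00348) / 120.1 = 0.002094 mg/L.

0.00209 mg/L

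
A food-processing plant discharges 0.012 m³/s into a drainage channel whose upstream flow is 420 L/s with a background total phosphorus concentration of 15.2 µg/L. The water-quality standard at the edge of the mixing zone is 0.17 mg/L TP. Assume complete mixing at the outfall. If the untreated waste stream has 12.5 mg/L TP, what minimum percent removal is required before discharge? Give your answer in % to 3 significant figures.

55.3 %

420 L/s = 0.42 m³/s.
15.2 µg/L = 0.0152 mg/L.
Mass balance: 0.17·0.432 = 0.012·Cₑ + 0.42·0.0152.
Cₑ = (0.07344 − 0.006384) / 0.012 = 5.588 mg/L.
Required removal = 1 − 5.588/12.5 = 55.3 %.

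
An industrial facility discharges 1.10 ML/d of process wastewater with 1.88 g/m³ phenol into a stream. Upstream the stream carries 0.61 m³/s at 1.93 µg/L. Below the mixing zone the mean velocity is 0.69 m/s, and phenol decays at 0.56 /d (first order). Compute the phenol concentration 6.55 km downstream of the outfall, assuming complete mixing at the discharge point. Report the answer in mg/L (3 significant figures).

0.0379 mg/L

1.10 ML/d = 0.01273 m³/s.
1.93 µg/L = 0.00193 mg/L.
After complete mixing, C₀ = (0.01273·1.88 + 0.61·0.00193) / 0.6227 = 0.04033 mg/L.
Travel time t = 6550 m / 0.69 m/s = 9493 s = 0.1099 d.
C = 0.04033·exp(−0.56·0.1099) = 0.04033·0.9403 = 0.03792 mg/L.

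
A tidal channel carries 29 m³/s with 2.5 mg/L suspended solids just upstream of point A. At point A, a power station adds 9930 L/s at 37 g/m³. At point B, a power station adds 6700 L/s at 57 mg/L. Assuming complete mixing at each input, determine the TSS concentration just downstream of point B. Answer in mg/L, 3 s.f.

9930 L/s = 9.93 m³/s.
After input A: C = (29·2.5 + 9.93·37) / 38.93 = 11.3 mg/L.
6700 L/s = 6.7 m³/s.
After input B: C = (38.93·11.3 + 6.7·57) / 45.63 = 18.01 mg/L.

18.0 mg/L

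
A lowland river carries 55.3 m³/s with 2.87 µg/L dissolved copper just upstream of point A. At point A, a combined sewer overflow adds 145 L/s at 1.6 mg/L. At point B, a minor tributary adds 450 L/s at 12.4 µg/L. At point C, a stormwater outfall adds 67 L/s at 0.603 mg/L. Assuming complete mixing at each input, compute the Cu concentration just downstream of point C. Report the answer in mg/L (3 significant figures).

2.87 µg/L = 0.00287 mg/L.
145 L/s = 0.145 m³/s.
After input A: C = (55.3·0.00287 + 0.145·1.6) / 55.45 = 0.007047 mg/L.
450 L/s = 0.45 m³/s.
12.4 µg/L = 0.0124 mg/L.
After input B: C = (55.45·0.007047 + 0.45·0.0124) / 55.9 = 0.00709 mg/L.
67 L/s = 0.067 m³/s.
After input C: C = (55.9·0.00709 + 0.067·0.603) / 55.96 = 0.007803 mg/L.

0.00780 mg/L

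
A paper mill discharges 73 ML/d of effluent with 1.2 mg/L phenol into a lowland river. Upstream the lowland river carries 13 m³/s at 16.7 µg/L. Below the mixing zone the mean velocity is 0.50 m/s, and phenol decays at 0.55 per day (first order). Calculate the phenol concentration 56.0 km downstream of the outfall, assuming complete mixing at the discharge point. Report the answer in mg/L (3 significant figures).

0.0436 mg/L

73 ML/d = 0.8449 m³/s.
16.7 µg/L = 0.0167 mg/L.
After complete mixing, C₀ = (0.8449·1.2 + 13·0.0167) / 13.84 = 0.08891 mg/L.
Travel time t = 5.6e+04 m / 0.50 m/s = 1.12e+05 s = 1.296 d.
C = 0.08891·exp(−0.55·1.296) = 0.08891·0.4902 = 0.04358 mg/L.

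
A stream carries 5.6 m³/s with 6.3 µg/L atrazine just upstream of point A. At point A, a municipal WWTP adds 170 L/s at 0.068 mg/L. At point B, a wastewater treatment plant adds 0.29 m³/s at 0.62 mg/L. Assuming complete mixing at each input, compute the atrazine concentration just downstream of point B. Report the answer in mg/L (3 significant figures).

0.0374 mg/L

6.3 µg/L = 0.0063 mg/L.
170 L/s = 0.17 m³/s.
After input A: C = (5.6·0.0063 + 0.17·0.068) / 5.77 = 0.008118 mg/L.
After input B: C = (5.77·0.008118 + 0.29·0.62) / 6.06 = 0.0374 mg/L.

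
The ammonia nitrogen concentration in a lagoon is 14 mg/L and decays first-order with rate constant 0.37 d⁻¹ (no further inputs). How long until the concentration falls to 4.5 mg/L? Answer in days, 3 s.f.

t = ln(C₀/C)/k = ln(14/4.5)/0.37 = 1.135/0.37 = 3.068 d.

3.07 d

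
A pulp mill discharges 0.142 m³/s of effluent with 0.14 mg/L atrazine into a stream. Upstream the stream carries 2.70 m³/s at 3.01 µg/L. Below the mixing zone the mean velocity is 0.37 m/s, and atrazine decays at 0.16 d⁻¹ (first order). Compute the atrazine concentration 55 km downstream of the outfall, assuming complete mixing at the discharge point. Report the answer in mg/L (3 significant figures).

0.00748 mg/L

3.01 µg/L = 0.00301 mg/L.
After complete mixing, C₀ = (0.142·0.14 + 2.7·0.00301) / 2.842 = 0.009855 mg/L.
Travel time t = 5.5e+04 m / 0.37 m/s = 1.486e+05 s = 1.72 d.
C = 0.009855·exp(−0.16·1.72) = 0.009855·0.7594 = 0.007483 mg/L.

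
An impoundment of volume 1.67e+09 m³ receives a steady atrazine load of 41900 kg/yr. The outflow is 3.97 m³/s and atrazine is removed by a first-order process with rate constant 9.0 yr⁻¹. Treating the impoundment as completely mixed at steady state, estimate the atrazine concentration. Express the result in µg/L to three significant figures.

Outflow Q = 3.97 m³/s × 3.156e+07 s/yr = 1.253e+08 m³/yr.
Steady-state CSTR mass balance: W = Q·C + k·V·C, so C = W/(Q + kV).
Q + kV = 1.253e+08 + 9.0·1.67e+09 = 1.516e+10 m³/yr.
C = 41900/1.516e+10 = 2.765e-06 kg/m³ = 0.002765 mg/L = 2.765 µg/L.

2.76 µg/L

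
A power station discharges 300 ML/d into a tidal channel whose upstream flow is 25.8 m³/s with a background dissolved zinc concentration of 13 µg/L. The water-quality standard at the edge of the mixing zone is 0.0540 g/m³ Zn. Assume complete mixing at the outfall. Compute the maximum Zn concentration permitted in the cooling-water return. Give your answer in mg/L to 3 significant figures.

300 ML/d = 3.472 m³/s.
13 µg/L = 0.013 mg/L.
Mass balance: 0.054·29.27 = 3.472·Cₑ + 25.8·0.013.
Cₑ = (1.581 − 0.3354) / 3.472 = 0.3586 mg/L.

0.359 mg/L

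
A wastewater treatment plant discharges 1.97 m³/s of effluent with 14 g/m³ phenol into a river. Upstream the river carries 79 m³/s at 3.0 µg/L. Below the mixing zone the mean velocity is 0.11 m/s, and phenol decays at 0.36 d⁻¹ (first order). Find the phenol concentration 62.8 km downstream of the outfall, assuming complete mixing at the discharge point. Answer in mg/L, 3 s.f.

3.0 µg/L = 0.003 mg/L.
After complete mixing, C₀ = (1.97·14 + 79·0.003) / 80.97 = 0.3435 mg/L.
Travel time t = 6.28e+04 m / 0.11 m/s = 5.709e+05 s = 6.608 d.
C = 0.3435·exp(−0.36·6.608) = 0.3435·0.09266 = 0.03183 mg/L.

0.0318 mg/L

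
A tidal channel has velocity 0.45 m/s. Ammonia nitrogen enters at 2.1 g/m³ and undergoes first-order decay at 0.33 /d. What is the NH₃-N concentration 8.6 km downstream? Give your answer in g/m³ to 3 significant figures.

1.95 g/m³

Travel time t = 8.6 km / 0.45 m/s = 8600/0.45 = 1.911e+04 s = 0.2212 d.
First-order decay: C = 2.1·exp(−0.33·0.2212) = 2.1·0.9296 = 1.952 g/m³.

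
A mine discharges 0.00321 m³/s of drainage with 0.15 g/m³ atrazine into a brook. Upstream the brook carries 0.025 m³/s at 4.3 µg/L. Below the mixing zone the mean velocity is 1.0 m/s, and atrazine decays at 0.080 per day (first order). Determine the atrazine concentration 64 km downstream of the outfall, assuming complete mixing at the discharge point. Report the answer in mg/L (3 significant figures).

0.0197 mg/L

4.3 µg/L = 0.0043 mg/L.
After complete mixing, C₀ = (0.00321·0.15 + 0.025·0.0043) / 0.02821 = 0.02088 mg/L.
Travel time t = 6.4e+04 m / 1.0 m/s = 6.4e+04 s = 0.7407 d.
C = 0.02088·exp(−0.080·0.7407) = 0.02088·0.9425 = 0.01968 mg/L.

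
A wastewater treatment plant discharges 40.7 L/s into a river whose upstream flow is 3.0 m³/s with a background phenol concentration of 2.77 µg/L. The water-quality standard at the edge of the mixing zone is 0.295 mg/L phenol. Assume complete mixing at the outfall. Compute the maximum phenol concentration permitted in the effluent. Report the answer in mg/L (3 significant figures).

21.8 mg/L

40.7 L/s = 0.0407 m³/s.
2.77 µg/L = 0.00277 mg/L.
Mass balance: 0.295·3.041 = 0.0407·Cₑ + 3·0.00277.
Cₑ = (0.897 − 0.00831) / 0.0407 = 21.84 mg/L.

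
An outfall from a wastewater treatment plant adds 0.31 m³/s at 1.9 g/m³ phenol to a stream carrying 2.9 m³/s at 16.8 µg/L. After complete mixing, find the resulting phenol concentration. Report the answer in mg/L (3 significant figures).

0.199 mg/L

16.8 µg/L = 0.0168 mg/L.
By mass balance at complete mixing, C = (0.31·1.9 + 2.9·0.0168) / (0.31 + 2.9) = 0.6377/3.21 = 0.1987 mg/L.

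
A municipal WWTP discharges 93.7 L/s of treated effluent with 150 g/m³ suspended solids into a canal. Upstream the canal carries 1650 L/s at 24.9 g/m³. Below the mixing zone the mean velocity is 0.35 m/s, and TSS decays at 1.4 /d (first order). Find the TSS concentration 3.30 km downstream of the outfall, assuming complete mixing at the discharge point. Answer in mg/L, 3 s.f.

93.7 L/s = 0.0937 m³/s.
1650 L/s = 1.65 m³/s.
After complete mixing, C₀ = (0.0937·150 + 1.65·24.9) / 1.744 = 31.62 mg/L.
Travel time t = 3300 m / 0.35 m/s = 9429 s = 0.1091 d.
C = 31.62·exp(−1.4·0.1091) = 31.62·0.8583 = 27.14 mg/L.

27.1 mg/L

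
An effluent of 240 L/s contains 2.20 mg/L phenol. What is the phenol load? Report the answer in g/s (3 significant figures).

240 L/s = 0.24 m³/s.
Mass flux = Q·C = 0.24 m³/s × 2.2 g/m³ = 0.528 g/s.

0.528 g/s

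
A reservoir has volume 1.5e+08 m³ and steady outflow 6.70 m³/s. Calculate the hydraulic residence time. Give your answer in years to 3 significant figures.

Q = 6.70 m³/s × 3.156e+07 s/yr = 2.114e+08 m³/yr.
Hydraulic residence time τ = V/Q = 1.5e+08/2.114e+08 = 0.7094 yr.

0.709 yr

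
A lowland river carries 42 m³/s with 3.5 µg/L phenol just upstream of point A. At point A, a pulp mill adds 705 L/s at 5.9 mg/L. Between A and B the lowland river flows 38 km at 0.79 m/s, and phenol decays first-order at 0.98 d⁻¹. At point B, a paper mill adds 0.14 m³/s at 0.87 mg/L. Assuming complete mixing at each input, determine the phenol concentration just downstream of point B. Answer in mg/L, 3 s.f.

3.5 µg/L = 0.0035 mg/L.
705 L/s = 0.705 m³/s.
After input A: C = (42·0.0035 + 0.705·5.9) / 42.7 = 0.1008 mg/L.
Over the 38 km reach to input B (t = 4.81e+04 s = 0.5567 d), decay gives C = 0.1008·exp(−0.98·0.5567) = 0.05844 mg/L.
After input B: C = (42.7·0.05844 + 0.14·0.87) / 42.84 = 0.06109 mg/L.

0.0611 mg/L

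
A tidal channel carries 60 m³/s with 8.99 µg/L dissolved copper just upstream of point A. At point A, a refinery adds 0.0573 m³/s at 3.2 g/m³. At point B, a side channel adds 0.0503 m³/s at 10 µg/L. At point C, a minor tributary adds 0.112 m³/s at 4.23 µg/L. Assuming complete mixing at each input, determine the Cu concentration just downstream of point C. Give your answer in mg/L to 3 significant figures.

8.99 µg/L = 0.00899 mg/L.
After input A: C = (60·0.00899 + 0.0573·3.2) / 60.06 = 0.01203 mg/L.
10 µg/L = 0.01 mg/L.
After input B: C = (60.06·0.01203 + 0.0503·0.01) / 60.11 = 0.01203 mg/L.
4.23 µg/L = 0.00423 mg/L.
After input C: C = (60.11·0.01203 + 0.112·0.00423) / 60.22 = 0.01202 mg/L.

0.0120 mg/L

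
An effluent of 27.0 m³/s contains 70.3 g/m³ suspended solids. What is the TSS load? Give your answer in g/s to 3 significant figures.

1900 g/s

Mass flux = Q·C = 27 m³/s × 70.3 g/m³ = 1898 g/s.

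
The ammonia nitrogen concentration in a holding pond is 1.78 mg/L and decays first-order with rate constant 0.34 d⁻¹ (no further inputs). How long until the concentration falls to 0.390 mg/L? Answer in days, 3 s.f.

4.47 d

t = ln(C₀/C)/k = ln(1.78/0.390)/0.34 = 1.518/0.34 = 4.465 d.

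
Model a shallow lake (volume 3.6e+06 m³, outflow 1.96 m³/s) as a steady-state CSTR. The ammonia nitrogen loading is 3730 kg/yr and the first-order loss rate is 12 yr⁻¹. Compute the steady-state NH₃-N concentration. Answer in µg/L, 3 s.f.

35.5 µg/L

Outflow Q = 1.96 m³/s × 3.156e+07 s/yr = 6.185e+07 m³/yr.
Steady-state CSTR mass balance: W = Q·C + k·V·C, so C = W/(Q + kV).
Q + kV = 6.185e+07 + 12·3.6e+06 = 1.051e+08 m³/yr.
C = 3730/1.051e+08 = 3.551e-05 kg/m³ = 0.03551 mg/L = 35.51 µg/L.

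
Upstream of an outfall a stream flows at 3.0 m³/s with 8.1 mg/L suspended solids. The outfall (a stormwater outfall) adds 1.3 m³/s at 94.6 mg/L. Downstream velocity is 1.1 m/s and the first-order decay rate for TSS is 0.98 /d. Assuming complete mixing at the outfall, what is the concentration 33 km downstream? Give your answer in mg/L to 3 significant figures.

After complete mixing, C₀ = (1.3·94.6 + 3·8.1) / 4.3 = 34.25 mg/L.
Travel time t = 3.3e+04 m / 1.1 m/s = 3e+04 s = 0.3472 d.
C = 34.25·exp(−0.98·0.3472) = 34.25·0.7116 = 24.37 mg/L.

24.4 mg/L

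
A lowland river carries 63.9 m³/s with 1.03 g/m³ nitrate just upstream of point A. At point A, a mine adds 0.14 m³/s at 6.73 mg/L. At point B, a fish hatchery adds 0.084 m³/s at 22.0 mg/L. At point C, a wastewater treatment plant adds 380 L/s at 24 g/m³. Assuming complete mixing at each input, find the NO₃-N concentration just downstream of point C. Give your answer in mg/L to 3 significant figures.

1.20 mg/L

After input A: C = (63.9·1.03 + 0.14·6.73) / 64.04 = 1.042 mg/L.
After input B: C = (64.04·1.042 + 0.084·22) / 64.12 = 1.07 mg/L.
380 L/s = 0.38 m³/s.
After input C: C = (64.12·1.07 + 0.38·24) / 64.5 = 1.205 mg/L.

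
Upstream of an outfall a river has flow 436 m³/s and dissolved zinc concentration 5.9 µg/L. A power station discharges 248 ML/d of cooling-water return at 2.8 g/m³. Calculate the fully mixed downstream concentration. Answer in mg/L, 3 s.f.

248 ML/d = 2.87 m³/s.
5.9 µg/L = 0.0059 mg/L.
Conservation of mass across the mixing zone: C = (2.87·2.8 + 436·0.0059) / (2.87 + 436) = 10.61/438.9 = 0.02417 mg/L.

0.0242 mg/L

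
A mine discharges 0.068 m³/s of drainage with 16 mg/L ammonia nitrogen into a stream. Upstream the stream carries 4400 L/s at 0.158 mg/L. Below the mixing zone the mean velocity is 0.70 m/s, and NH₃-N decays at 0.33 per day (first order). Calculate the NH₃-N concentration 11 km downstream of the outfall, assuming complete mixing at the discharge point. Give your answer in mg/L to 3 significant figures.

0.376 mg/L

4400 L/s = 4.4 m³/s.
After complete mixing, C₀ = (0.068·16 + 4.4·0.158) / 4.468 = 0.3991 mg/L.
Travel time t = 1.1e+04 m / 0.70 m/s = 1.571e+04 s = 0.1819 d.
C = 0.3991·exp(−0.33·0.1819) = 0.3991·0.9417 = 0.3759 mg/L.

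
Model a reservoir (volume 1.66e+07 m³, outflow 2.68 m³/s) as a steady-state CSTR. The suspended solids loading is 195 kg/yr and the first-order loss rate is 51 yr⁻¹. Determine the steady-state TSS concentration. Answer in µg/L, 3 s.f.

0.209 µg/L

Outflow Q = 2.68 m³/s × 3.156e+07 s/yr = 8.457e+07 m³/yr.
Steady-state CSTR mass balance: W = Q·C + k·V·C, so C = W/(Q + kV).
Q + kV = 8.457e+07 + 51·1.66e+07 = 9.312e+08 m³/yr.
C = 195/9.312e+08 = 2.094e-07 kg/m³ = 0.0002094 mg/L = 0.2094 µg/L.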